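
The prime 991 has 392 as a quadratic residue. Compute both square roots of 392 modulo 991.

66, 925

Since 991 ≡ 3 (mod 4), a square root of 392 is 392^((991+1)/4) = 392^248 mod 991.
Repeated squaring: 392^2≡59, 392^4≡508, 392^8≡404, 392^16≡692, 392^32≡211, 392^64≡917, 392^128≡521 (mod 991).
392^248 = 392^(128+64+32+16+8) ≡ 66 (mod 991).
Check: 66² = 4356 ≡ 392 (mod 991). The two roots are 66 and 925.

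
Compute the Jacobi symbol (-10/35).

0

First reduce: -10 ≡ 25 (mod 35).
Reciprocity: 25 ≡ 1 and 35 ≡ 3 (mod 4), so (25/35) = +(35/25).
Reduce top mod 25: now compute (10/25).
Pull out 2: since 25 ≡ 1 (mod 8), (2/25) = +1.
Reciprocity: 5 ≡ 1 and 25 ≡ 1 (mod 4), so (5/25) = +(25/5).
Reduce top mod 5: now compute (0/5).
Top reduces to 0: gcd > 1, so the symbol is 0.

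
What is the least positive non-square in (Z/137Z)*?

(2/137) = +1, so 2 is a residue.
(3/137) = −1, so 3 is the smallest positive non-residue mod 137.

3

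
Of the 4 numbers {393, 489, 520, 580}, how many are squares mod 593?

2

(393/593) = +1 → QR.
(489/593) = -1 → non-residue.
(520/593) = +1 → QR.
(580/593) = -1 → non-residue.
Total quadratic residues among the 4: 2.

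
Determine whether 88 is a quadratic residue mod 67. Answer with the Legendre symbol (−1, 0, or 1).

First reduce: 88 ≡ 21 (mod 67).
Reciprocity: 21 ≡ 1 and 67 ≡ 3 (mod 4), so (21/67) = +(67/21).
Reduce top mod 21: now compute (4/21).
Pull out 2^2: since 21 ≡ 5 (mod 8), (2/21) = -1, so (2/21)^2 = +1.
Reached (1/21) = 1. Collecting the sign flips along the way, the symbol is +1.

1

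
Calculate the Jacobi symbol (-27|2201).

-1

First reduce: -27 ≡ 2174 (mod 2201).
Pull out 2: since 2201 ≡ 1 (mod 8), (2/2201) = +1.
Reciprocity: 1087 ≡ 3 and 2201 ≡ 1 (mod 4), so (1087/2201) = +(2201/1087).
Reduce top mod 1087: now compute (27/1087).
Reciprocity: 27 ≡ 3 and 1087 ≡ 3 (mod 4), so (27/1087) = −(1087/27).
Reduce top mod 27: now compute (7/27).
Reciprocity: 7 ≡ 3 and 27 ≡ 3 (mod 4), so (7/27) = −(27/7).
Reduce top mod 7: now compute (6/7).
Pull out 2: since 7 ≡ 7 (mod 8), (2/7) = +1.
Reciprocity: 3 ≡ 3 and 7 ≡ 3 (mod 4), so (3/7) = −(7/3).
Reduce top mod 3: now compute (1/3).
Reached (1/3) = 1. Collecting the sign flips along the way, the symbol is -1.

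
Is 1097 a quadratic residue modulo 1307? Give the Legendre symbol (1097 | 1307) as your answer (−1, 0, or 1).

-1

Reciprocity: 1097 ≡ 1 and 1307 ≡ 3 (mod 4), so (1097/1307) = +(1307/1097).
Reduce top mod 1097: now compute (210/1097).
Pull out 2: since 1097 ≡ 1 (mod 8), (2/1097) = +1.
Reciprocity: 105 ≡ 1 and 1097 ≡ 1 (mod 4), so (105/1097) = +(1097/105).
Reduce top mod 105: now compute (47/105).
Reciprocity: 47 ≡ 3 and 105 ≡ 1 (mod 4), so (47/105) = +(105/47).
Reduce top mod 47: now compute (11/47).
Reciprocity: 11 ≡ 3 and 47 ≡ 3 (mod 4), so (11/47) = −(47/11).
Reduce top mod 11: now compute (3/11).
Reciprocity: 3 ≡ 3 and 11 ≡ 3 (mod 4), so (3/11) = −(11/3).
Reduce top mod 3: now compute (2/3).
Pull out 2: since 3 ≡ 3 (mod 8), (2/3) = -1.
Reached (1/3) = 1. Collecting the sign flips along the way, the symbol is -1.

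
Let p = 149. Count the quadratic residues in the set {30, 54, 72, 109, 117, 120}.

(30/149) = +1 → QR.
(54/149) = +1 → QR.
(72/149) = -1 → non-residue.
(109/149) = -1 → non-residue.
(117/149) = -1 → non-residue.
(120/149) = +1 → QR.
Total quadratic residues among the 6: 3.

3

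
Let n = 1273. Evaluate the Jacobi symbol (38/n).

Pull out 2: since 1273 ≡ 1 (mod 8), (2/1273) = +1.
Reciprocity: 19 ≡ 3 and 1273 ≡ 1 (mod 4), so (19/1273) = +(1273/19).
Reduce top mod 19: now compute (0/19).
Top reduces to 0: gcd > 1, so the symbol is 0.

0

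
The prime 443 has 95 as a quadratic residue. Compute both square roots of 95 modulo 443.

Since 443 ≡ 3 (mod 4), a square root of 95 is 95^((443+1)/4) = 95^111 mod 443.
Repeated squaring: 95^2≡165, 95^4≡202, 95^8≡48, 95^16≡89, 95^32≡390, 95^64≡151 (mod 443).
95^111 = 95^(64+32+8+4+2+1) ≡ 192 (mod 443).
Check: 192² = 36864 ≡ 95 (mod 443). The two roots are 192 and 251.

192, 251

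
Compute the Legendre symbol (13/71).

Euler's criterion: (13/71) ≡ 13^35 (mod 71).
13^2 ≡ 27 (mod 71)
13^4 ≡ 19 (mod 71)
13^8 ≡ 6 (mod 71)
13^16 ≡ 36 (mod 71)
13^32 ≡ 18 (mod 71)
13^35 = 13^(32+2+1) ≡ 70 (mod 71).
Result is 70 ≡ −1, so (13/71) = −1.

-1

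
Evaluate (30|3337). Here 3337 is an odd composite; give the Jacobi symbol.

-1

Pull out 2: since 3337 ≡ 1 (mod 8), (2/3337) = +1.
Reciprocity: 15 ≡ 3 and 3337 ≡ 1 (mod 4), so (15/3337) = +(3337/15).
Reduce top mod 15: now compute (7/15).
Reciprocity: 7 ≡ 3 and 15 ≡ 3 (mod 4), so (7/15) = −(15/7).
Reduce top mod 7: now compute (1/7).
Reached (1/7) = 1. Collecting the sign flips along the way, the symbol is -1.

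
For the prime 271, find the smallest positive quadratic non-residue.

3

(2/271) = +1, so 2 is a residue.
(3/271) = −1, so 3 is the smallest positive non-residue mod 271.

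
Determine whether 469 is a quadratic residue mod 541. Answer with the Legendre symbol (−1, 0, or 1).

Reciprocity: 469 ≡ 1 and 541 ≡ 1 (mod 4), so (469/541) = +(541/469).
Reduce top mod 469: now compute (72/469).
Pull out 2^3: since 469 ≡ 5 (mod 8), (2/469) = -1, so (2/469)^3 = -1.
Reciprocity: 9 ≡ 1 and 469 ≡ 1 (mod 4), so (9/469) = +(469/9).
Reduce top mod 9: now compute (1/9).
Reached (1/9) = 1. Collecting the sign flips along the way, the symbol is -1.

-1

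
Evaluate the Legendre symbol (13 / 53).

Reciprocity: 13 ≡ 1 and 53 ≡ 1 (mod 4), so (13/53) = +(53/13).
Reduce top mod 13: now compute (1/13).
Reached (1/13) = 1. Collecting the sign flips along the way, the symbol is +1.

1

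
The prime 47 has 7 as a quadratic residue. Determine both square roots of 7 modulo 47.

Since 47 ≡ 3 (mod 4), a square root of 7 is 7^((47+1)/4) = 7^12 mod 47.
Repeated squaring: 7^2≡2, 7^4≡4, 7^8≡16 (mod 47).
7^12 = 7^(8+4) ≡ 17 (mod 47).
Check: 17² = 289 ≡ 7 (mod 47). The two roots are 17 and 30.

17, 30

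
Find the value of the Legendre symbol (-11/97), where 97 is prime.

1

First reduce: -11 ≡ 86 (mod 97).
Pull out 2: since 97 ≡ 1 (mod 8), (2/97) = +1.
Reciprocity: 43 ≡ 3 and 97 ≡ 1 (mod 4), so (43/97) = +(97/43).
Reduce top mod 43: now compute (11/43).
Reciprocity: 11 ≡ 3 and 43 ≡ 3 (mod 4), so (11/43) = −(43/11).
Reduce top mod 11: now compute (10/11).
Pull out 2: since 11 ≡ 3 (mod 8), (2/11) = -1.
Reciprocity: 5 ≡ 1 and 11 ≡ 3 (mod 4), so (5/11) = +(11/5).
Reduce top mod 5: now compute (1/5).
Reached (1/5) = 1. Collecting the sign flips along the way, the symbol is +1.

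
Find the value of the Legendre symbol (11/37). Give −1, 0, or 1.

1

Reciprocity: 11 ≡ 3 and 37 ≡ 1 (mod 4), so (11/37) = +(37/11).
Reduce top mod 11: now compute (4/11).
Pull out 2^2: since 11 ≡ 3 (mod 8), (2/11) = -1, so (2/11)^2 = +1.
Reached (1/11) = 1. Collecting the sign flips along the way, the symbol is +1.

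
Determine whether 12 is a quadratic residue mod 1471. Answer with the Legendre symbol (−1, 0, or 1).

Pull out 2^2: since 1471 ≡ 7 (mod 8), (2/1471) = +1, so (2/1471)^2 = +1.
Reciprocity: 3 ≡ 3 and 1471 ≡ 3 (mod 4), so (3/1471) = −(1471/3).
Reduce top mod 3: now compute (1/3).
Reached (1/3) = 1. Collecting the sign flips along the way, the symbol is -1.

-1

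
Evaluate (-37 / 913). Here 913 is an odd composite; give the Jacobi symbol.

1

First reduce: -37 ≡ 876 (mod 913).
Pull out 2^2: since 913 ≡ 1 (mod 8), (2/913) = +1, so (2/913)^2 = +1.
Reciprocity: 219 ≡ 3 and 913 ≡ 1 (mod 4), so (219/913) = +(913/219).
Reduce top mod 219: now compute (37/219).
Reciprocity: 37 ≡ 1 and 219 ≡ 3 (mod 4), so (37/219) = +(219/37).
Reduce top mod 37: now compute (34/37).
Pull out 2: since 37 ≡ 5 (mod 8), (2/37) = -1.
Reciprocity: 17 ≡ 1 and 37 ≡ 1 (mod 4), so (17/37) = +(37/17).
Reduce top mod 17: now compute (3/17).
Reciprocity: 3 ≡ 3 and 17 ≡ 1 (mod 4), so (3/17) = +(17/3).
Reduce top mod 3: now compute (2/3).
Pull out 2: since 3 ≡ 3 (mod 8), (2/3) = -1.
Reached (1/3) = 1. Collecting the sign flips along the way, the symbol is +1.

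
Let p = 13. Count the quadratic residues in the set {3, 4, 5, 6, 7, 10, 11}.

3

(3/13) = +1 → QR.
(4/13) = +1 → QR.
(5/13) = -1 → non-residue.
(6/13) = -1 → non-residue.
(7/13) = -1 → non-residue.
(10/13) = +1 → QR.
(11/13) = -1 → non-residue.
Total quadratic residues among the 7: 3.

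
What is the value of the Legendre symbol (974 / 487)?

0

First reduce: 974 ≡ 0 (mod 487).
Top reduces to 0: gcd > 1, so the symbol is 0.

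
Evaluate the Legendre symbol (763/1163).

Euler's criterion: (763/1163) ≡ 763^581 (mod 1163).
763^2 ≡ 669 (mod 1163)
763^4 ≡ 969 (mod 1163)
763^8 ≡ 420 (mod 1163)
763^16 ≡ 787 (mod 1163)
763^32 ≡ 653 (mod 1163)
763^64 ≡ 751 (mod 1163)
763^128 ≡ 1109 (mod 1163)
763^256 ≡ 590 (mod 1163)
763^512 ≡ 363 (mod 1163)
763^581 = 763^(512+64+4+1) ≡ 1162 (mod 1163).
Result is 1162 ≡ −1, so (763/1163) = −1.

-1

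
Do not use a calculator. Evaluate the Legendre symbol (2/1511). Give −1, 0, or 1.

1

Pull out 2: since 1511 ≡ 7 (mod 8), (2/1511) = +1.
Reached (1/1511) = 1. Collecting the sign flips along the way, the symbol is +1.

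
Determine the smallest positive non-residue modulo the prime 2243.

(2/2243) = −1, so 2 is the smallest positive non-residue mod 2243.

2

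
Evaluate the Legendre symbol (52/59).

Pull out 2^2: since 59 ≡ 3 (mod 8), (2/59) = -1, so (2/59)^2 = +1.
Reciprocity: 13 ≡ 1 and 59 ≡ 3 (mod 4), so (13/59) = +(59/13).
Reduce top mod 13: now compute (7/13).
Reciprocity: 7 ≡ 3 and 13 ≡ 1 (mod 4), so (7/13) = +(13/7).
Reduce top mod 7: now compute (6/7).
Pull out 2: since 7 ≡ 7 (mod 8), (2/7) = +1.
Reciprocity: 3 ≡ 3 and 7 ≡ 3 (mod 4), so (3/7) = −(7/3).
Reduce top mod 3: now compute (1/3).
Reached (1/3) = 1. Collecting the sign flips along the way, the symbol is -1.

-1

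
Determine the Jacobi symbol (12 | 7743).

Pull out 2^2: since 7743 ≡ 7 (mod 8), (2/7743) = +1, so (2/7743)^2 = +1.
Reciprocity: 3 ≡ 3 and 7743 ≡ 3 (mod 4), so (3/7743) = −(7743/3).
Reduce top mod 3: now compute (0/3).
Top reduces to 0: gcd > 1, so the symbol is 0.

0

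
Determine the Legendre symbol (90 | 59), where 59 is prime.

-1

Euler's criterion: (90/59) ≡ 31^29 (mod 59).
31^2 ≡ 17 (mod 59)
31^4 ≡ 53 (mod 59)
31^8 ≡ 36 (mod 59)
31^16 ≡ 57 (mod 59)
31^29 = 31^(16+8+4+1) ≡ 58 (mod 59).
Result is 58 ≡ −1, so (90/59) = −1.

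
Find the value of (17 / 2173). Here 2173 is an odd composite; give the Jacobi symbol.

-1

Reciprocity: 17 ≡ 1 and 2173 ≡ 1 (mod 4), so (17/2173) = +(2173/17).
Reduce top mod 17: now compute (14/17).
Pull out 2: since 17 ≡ 1 (mod 8), (2/17) = +1.
Reciprocity: 7 ≡ 3 and 17 ≡ 1 (mod 4), so (7/17) = +(17/7).
Reduce top mod 7: now compute (3/7).
Reciprocity: 3 ≡ 3 and 7 ≡ 3 (mod 4), so (3/7) = −(7/3).
Reduce top mod 3: now compute (1/3).
Reached (1/3) = 1. Collecting the sign flips along the way, the symbol is -1.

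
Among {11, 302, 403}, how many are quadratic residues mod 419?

0

(11/419) = -1 → non-residue.
(302/419) = -1 → non-residue.
(403/419) = -1 → non-residue.
Total quadratic residues among the 3: 0.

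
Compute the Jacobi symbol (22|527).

1

Pull out 2: since 527 ≡ 7 (mod 8), (2/527) = +1.
Reciprocity: 11 ≡ 3 and 527 ≡ 3 (mod 4), so (11/527) = −(527/11).
Reduce top mod 11: now compute (10/11).
Pull out 2: since 11 ≡ 3 (mod 8), (2/11) = -1.
Reciprocity: 5 ≡ 1 and 11 ≡ 3 (mod 4), so (5/11) = +(11/5).
Reduce top mod 5: now compute (1/5).
Reached (1/5) = 1. Collecting the sign flips along the way, the symbol is +1.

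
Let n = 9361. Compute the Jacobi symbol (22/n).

0

Pull out 2: since 9361 ≡ 1 (mod 8), (2/9361) = +1.
Reciprocity: 11 ≡ 3 and 9361 ≡ 1 (mod 4), so (11/9361) = +(9361/11).
Reduce top mod 11: now compute (0/11).
Top reduces to 0: gcd > 1, so the symbol is 0.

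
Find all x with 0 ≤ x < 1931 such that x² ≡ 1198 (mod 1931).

397, 1534

Since 1931 ≡ 3 (mod 4), a square root of 1198 is 1198^((1931+1)/4) = 1198^483 mod 1931.
Repeated squaring: 1198^2≡471, 1198^4≡1707, 1198^8≡1901, 1198^16≡900, 1198^32≡911, 1198^64≡1522, 1198^128≡1215, 1198^256≡941 (mod 1931).
1198^483 = 1198^(256+128+64+32+2+1) ≡ 1534 (mod 1931).
Check: 1534² = 2353156 ≡ 1198 (mod 1931). The two roots are 397 and 1534.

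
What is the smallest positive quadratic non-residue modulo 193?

(2/193) = +1, so 2 is a residue.
(3/193) = +1, so 3 is a residue.
(4/193) = +1, so 4 is a residue.
(5/193) = −1, so 5 is the smallest positive non-residue mod 193.

5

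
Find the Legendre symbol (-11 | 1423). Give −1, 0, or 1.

1

First reduce: -11 ≡ 1412 (mod 1423).
Pull out 2^2: since 1423 ≡ 7 (mod 8), (2/1423) = +1, so (2/1423)^2 = +1.
Reciprocity: 353 ≡ 1 and 1423 ≡ 3 (mod 4), so (353/1423) = +(1423/353).
Reduce top mod 353: now compute (11/353).
Reciprocity: 11 ≡ 3 and 353 ≡ 1 (mod 4), so (11/353) = +(353/11).
Reduce top mod 11: now compute (1/11).
Reached (1/11) = 1. Collecting the sign flips along the way, the symbol is +1.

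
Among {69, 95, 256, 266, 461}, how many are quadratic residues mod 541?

4

(69/541) = +1 → QR.
(95/541) = +1 → QR.
(256/541) = +1 → QR.
(266/541) = -1 → non-residue.
(461/541) = +1 → QR.
Total quadratic residues among the 5: 4.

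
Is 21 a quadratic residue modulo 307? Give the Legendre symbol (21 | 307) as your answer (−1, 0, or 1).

Reciprocity: 21 ≡ 1 and 307 ≡ 3 (mod 4), so (21/307) = +(307/21).
Reduce top mod 21: now compute (13/21).
Reciprocity: 13 ≡ 1 and 21 ≡ 1 (mod 4), so (13/21) = +(21/13).
Reduce top mod 13: now compute (8/13).
Pull out 2^3: since 13 ≡ 5 (mod 8), (2/13) = -1, so (2/13)^3 = -1.
Reached (1/13) = 1. Collecting the sign flips along the way, the symbol is -1.

-1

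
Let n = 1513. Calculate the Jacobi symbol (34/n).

0

Pull out 2: since 1513 ≡ 1 (mod 8), (2/1513) = +1.
Reciprocity: 17 ≡ 1 and 1513 ≡ 1 (mod 4), so (17/1513) = +(1513/17).
Reduce top mod 17: now compute (0/17).
Top reduces to 0: gcd > 1, so the symbol is 0.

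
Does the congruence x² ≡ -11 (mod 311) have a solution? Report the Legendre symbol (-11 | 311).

1

First reduce: -11 ≡ 300 (mod 311).
Pull out 2^2: since 311 ≡ 7 (mod 8), (2/311) = +1, so (2/311)^2 = +1.
Reciprocity: 75 ≡ 3 and 311 ≡ 3 (mod 4), so (75/311) = −(311/75).
Reduce top mod 75: now compute (11/75).
Reciprocity: 11 ≡ 3 and 75 ≡ 3 (mod 4), so (11/75) = −(75/11).
Reduce top mod 11: now compute (9/11).
Reciprocity: 9 ≡ 1 and 11 ≡ 3 (mod 4), so (9/11) = +(11/9).
Reduce top mod 9: now compute (2/9).
Pull out 2: since 9 ≡ 1 (mod 8), (2/9) = +1.
Reached (1/9) = 1. Collecting the sign flips along the way, the symbol is +1.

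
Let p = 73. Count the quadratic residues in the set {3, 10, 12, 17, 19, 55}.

(3/73) = +1 → QR.
(10/73) = -1 → non-residue.
(12/73) = +1 → QR.
(17/73) = -1 → non-residue.
(19/73) = +1 → QR.
(55/73) = +1 → QR.
Total quadratic residues among the 6: 4.

4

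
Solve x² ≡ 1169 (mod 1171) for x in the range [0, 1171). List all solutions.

Since 1171 ≡ 3 (mod 4), a square root of 1169 is 1169^((1171+1)/4) = 1169^293 mod 1171.
Repeated squaring: 1169^2≡4, 1169^4≡16, 1169^8≡256, 1169^16≡1131, 1169^32≡429, 1169^64≡194, 1169^128≡164, 1169^256≡1134 (mod 1171).
1169^293 = 1169^(256+32+4+1) ≡ 893 (mod 1171).
Check: 893² = 797449 ≡ 1169 (mod 1171). The two roots are 278 and 893.

278, 893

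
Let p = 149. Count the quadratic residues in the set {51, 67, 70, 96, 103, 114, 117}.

4

(51/149) = -1 → non-residue.
(67/149) = +1 → QR.
(70/149) = -1 → non-residue.
(96/149) = +1 → QR.
(103/149) = +1 → QR.
(114/149) = +1 → QR.
(117/149) = -1 → non-residue.
Total quadratic residues among the 7: 4.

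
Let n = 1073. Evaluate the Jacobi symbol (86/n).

1

Pull out 2: since 1073 ≡ 1 (mod 8), (2/1073) = +1.
Reciprocity: 43 ≡ 3 and 1073 ≡ 1 (mod 4), so (43/1073) = +(1073/43).
Reduce top mod 43: now compute (41/43).
Reciprocity: 41 ≡ 1 and 43 ≡ 3 (mod 4), so (41/43) = +(43/41).
Reduce top mod 41: now compute (2/41).
Pull out 2: since 41 ≡ 1 (mod 8), (2/41) = +1.
Reached (1/41) = 1. Collecting the sign flips along the way, the symbol is +1.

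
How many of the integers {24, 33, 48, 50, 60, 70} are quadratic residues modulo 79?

1

(24/79) = -1 → non-residue.
(33/79) = -1 → non-residue.
(48/79) = -1 → non-residue.
(50/79) = +1 → QR.
(60/79) = -1 → non-residue.
(70/79) = -1 → non-residue.
Total quadratic residues among the 6: 1.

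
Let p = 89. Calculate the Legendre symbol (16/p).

1

Euler's criterion: (16/89) ≡ 16^44 (mod 89).
16^2 ≡ 78 (mod 89)
16^4 ≡ 32 (mod 89)
16^8 ≡ 45 (mod 89)
16^16 ≡ 67 (mod 89)
16^32 ≡ 39 (mod 89)
16^44 = 16^(32+8+4) ≡ 1 (mod 89).
Result is 1, so (16/89) = 1.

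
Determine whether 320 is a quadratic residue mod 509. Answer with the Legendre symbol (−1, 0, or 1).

1

Euler's criterion: (320/509) ≡ 320^254 (mod 509).
320^2 ≡ 91 (mod 509)
320^4 ≡ 137 (mod 509)
320^8 ≡ 445 (mod 509)
320^16 ≡ 24 (mod 509)
320^32 ≡ 67 (mod 509)
320^64 ≡ 417 (mod 509)
320^128 ≡ 320 (mod 509)
320^254 = 320^(128+64+32+16+8+4+2) ≡ 1 (mod 509).
Result is 1, so (320/509) = 1.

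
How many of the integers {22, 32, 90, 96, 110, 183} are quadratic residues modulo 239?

6

(22/239) = +1 → QR.
(32/239) = +1 → QR.
(90/239) = +1 → QR.
(96/239) = +1 → QR.
(110/239) = +1 → QR.
(183/239) = +1 → QR.
Total quadratic residues among the 6: 6.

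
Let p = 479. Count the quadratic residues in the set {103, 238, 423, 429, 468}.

(103/479) = +1 → QR.
(238/479) = -1 → non-residue.
(423/479) = -1 → non-residue.
(429/479) = -1 → non-residue.
(468/479) = -1 → non-residue.
Total quadratic residues among the 5: 1.

1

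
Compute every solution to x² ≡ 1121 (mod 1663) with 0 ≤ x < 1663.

Since 1663 ≡ 3 (mod 4), a square root of 1121 is 1121^((1663+1)/4) = 1121^416 mod 1663.
Repeated squaring: 1121^2≡1076, 1121^4≡328, 1121^8≡1152, 1121^16≡30, 1121^32≡900, 1121^64≡119, 1121^128≡857, 1121^256≡1066 (mod 1663).
1121^416 = 1121^(256+128+32) ≡ 307 (mod 1663).
Check: 307² = 94249 ≡ 1121 (mod 1663). The two roots are 307 and 1356.

307, 1356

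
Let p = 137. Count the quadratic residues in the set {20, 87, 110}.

(20/137) = -1 → non-residue.
(87/137) = +1 → QR.
(110/137) = -1 → non-residue.
Total quadratic residues among the 3: 1.

1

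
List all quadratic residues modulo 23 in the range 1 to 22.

Square k = 1,…,11 (k and 23−k give the same square):
1²=1, 2²=4, 3²=9, 4²=16, 5²≡2, 6²≡13, 7²≡3, 8²≡18, 9²≡12, 10²≡8, 11²≡6 (mod 23).
So the quadratic residues mod 23 are {1, 2, 3, 4, 6, 8, 9, 12, 13, 16, 18}.

1 2 3 4 6 8 9 12 13 16 18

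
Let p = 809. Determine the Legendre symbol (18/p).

1

Pull out 2: since 809 ≡ 1 (mod 8), (2/809) = +1.
Reciprocity: 9 ≡ 1 and 809 ≡ 1 (mod 4), so (9/809) = +(809/9).
Reduce top mod 9: now compute (8/9).
Pull out 2^3: since 9 ≡ 1 (mod 8), (2/9) = +1, so (2/9)^3 = +1.
Reached (1/9) = 1. Collecting the sign flips along the way, the symbol is +1.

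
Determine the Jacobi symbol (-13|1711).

1

First reduce: -13 ≡ 1698 (mod 1711).
Pull out 2: since 1711 ≡ 7 (mod 8), (2/1711) = +1.
Reciprocity: 849 ≡ 1 and 1711 ≡ 3 (mod 4), so (849/1711) = +(1711/849).
Reduce top mod 849: now compute (13/849).
Reciprocity: 13 ≡ 1 and 849 ≡ 1 (mod 4), so (13/849) = +(849/13).
Reduce top mod 13: now compute (4/13).
Pull out 2^2: since 13 ≡ 5 (mod 8), (2/13) = -1, so (2/13)^2 = +1.
Reached (1/13) = 1. Collecting the sign flips along the way, the symbol is +1.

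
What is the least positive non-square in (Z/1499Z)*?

2

(2/1499) = −1, so 2 is the smallest positive non-residue mod 1499.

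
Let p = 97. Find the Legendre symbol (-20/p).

-1

Euler's criterion: (-20/97) ≡ 77^48 (mod 97).
77^2 ≡ 12 (mod 97)
77^4 ≡ 47 (mod 97)
77^8 ≡ 75 (mod 97)
77^16 ≡ 96 (mod 97)
77^32 ≡ 1 (mod 97)
77^48 = 77^(32+16) ≡ 96 (mod 97).
Result is 96 ≡ −1, so (-20/97) = −1.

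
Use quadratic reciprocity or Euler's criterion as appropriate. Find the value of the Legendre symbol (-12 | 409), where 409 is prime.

Euler's criterion: (-12/409) ≡ 397^204 (mod 409).
397^2 ≡ 144 (mod 409)
397^4 ≡ 286 (mod 409)
397^8 ≡ 405 (mod 409)
397^16 ≡ 16 (mod 409)
397^32 ≡ 256 (mod 409)
397^64 ≡ 96 (mod 409)
397^128 ≡ 218 (mod 409)
397^204 = 397^(128+64+8+4) ≡ 1 (mod 409).
Result is 1, so (-12/409) = 1.

1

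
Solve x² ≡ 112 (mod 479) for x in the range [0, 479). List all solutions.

152, 327

Since 479 ≡ 3 (mod 4), a square root of 112 is 112^((479+1)/4) = 112^120 mod 479.
Repeated squaring: 112^2≡90, 112^4≡436, 112^8≡412, 112^16≡178, 112^32≡70, 112^64≡110 (mod 479).
112^120 = 112^(64+32+16+8) ≡ 327 (mod 479).
Check: 327² = 106929 ≡ 112 (mod 479). The two roots are 152 and 327.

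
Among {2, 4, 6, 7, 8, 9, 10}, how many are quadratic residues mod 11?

(2/11) = -1 → non-residue.
(4/11) = +1 → QR.
(6/11) = -1 → non-residue.
(7/11) = -1 → non-residue.
(8/11) = -1 → non-residue.
(9/11) = +1 → QR.
(10/11) = -1 → non-residue.
Total quadratic residues among the 7: 2.

2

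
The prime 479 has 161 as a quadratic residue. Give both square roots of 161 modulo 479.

Since 479 ≡ 3 (mod 4), a square root of 161 is 161^((479+1)/4) = 161^120 mod 479.
Repeated squaring: 161^2≡55, 161^4≡151, 161^8≡288, 161^16≡77, 161^32≡181, 161^64≡189 (mod 479).
161^120 = 161^(64+32+16+8) ≡ 139 (mod 479).
Check: 139² = 19321 ≡ 161 (mod 479). The two roots are 139 and 340.

139, 340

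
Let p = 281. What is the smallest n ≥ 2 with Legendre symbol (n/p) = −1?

(2/281) = +1, so 2 is a residue.
(3/281) = −1, so 3 is the smallest positive non-residue mod 281.

3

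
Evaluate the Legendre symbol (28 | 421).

1

Pull out 2^2: since 421 ≡ 5 (mod 8), (2/421) = -1, so (2/421)^2 = +1.
Reciprocity: 7 ≡ 3 and 421 ≡ 1 (mod 4), so (7/421) = +(421/7).
Reduce top mod 7: now compute (1/7).
Reached (1/7) = 1. Collecting the sign flips along the way, the symbol is +1.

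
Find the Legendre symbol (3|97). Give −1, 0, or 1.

1

Euler's criterion: (3/97) ≡ 3^48 (mod 97).
3^2 ≡ 9 (mod 97)
3^4 ≡ 81 (mod 97)
3^8 ≡ 62 (mod 97)
3^16 ≡ 61 (mod 97)
3^32 ≡ 35 (mod 97)
3^48 = 3^(32+16) ≡ 1 (mod 97).
Result is 1, so (3/97) = 1.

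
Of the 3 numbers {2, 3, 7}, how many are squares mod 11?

(2/11) = -1 → non-residue.
(3/11) = +1 → QR.
(7/11) = -1 → non-residue.
Total quadratic residues among the 3: 1.

1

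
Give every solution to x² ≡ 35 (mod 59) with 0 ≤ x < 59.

25, 34

Since 59 ≡ 3 (mod 4), a square root of 35 is 35^((59+1)/4) = 35^15 mod 59.
Repeated squaring: 35^2≡45, 35^4≡19, 35^8≡7 (mod 59).
35^15 = 35^(8+4+2+1) ≡ 25 (mod 59).
Check: 25² = 625 ≡ 35 (mod 59). The two roots are 25 and 34.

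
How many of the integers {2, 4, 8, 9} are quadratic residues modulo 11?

(2/11) = -1 → non-residue.
(4/11) = +1 → QR.
(8/11) = -1 → non-residue.
(9/11) = +1 → QR.
Total quadratic residues among the 4: 2.

2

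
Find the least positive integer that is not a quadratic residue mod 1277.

2

(2/1277) = −1, so 2 is the smallest positive non-residue mod 1277.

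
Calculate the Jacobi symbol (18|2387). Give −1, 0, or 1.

-1

Pull out 2: since 2387 ≡ 3 (mod 8), (2/2387) = -1.
Reciprocity: 9 ≡ 1 and 2387 ≡ 3 (mod 4), so (9/2387) = +(2387/9).
Reduce top mod 9: now compute (2/9).
Pull out 2: since 9 ≡ 1 (mod 8), (2/9) = +1.
Reached (1/9) = 1. Collecting the sign flips along the way, the symbol is -1.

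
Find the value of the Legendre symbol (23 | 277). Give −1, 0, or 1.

1

Reciprocity: 23 ≡ 3 and 277 ≡ 1 (mod 4), so (23/277) = +(277/23).
Reduce top mod 23: now compute (1/23).
Reached (1/23) = 1. Collecting the sign flips along the way, the symbol is +1.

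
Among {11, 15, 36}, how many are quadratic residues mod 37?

(11/37) = +1 → QR.
(15/37) = -1 → non-residue.
(36/37) = +1 → QR.
Total quadratic residues among the 3: 2.

2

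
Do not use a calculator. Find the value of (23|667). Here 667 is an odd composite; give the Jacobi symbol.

0

Reciprocity: 23 ≡ 3 and 667 ≡ 3 (mod 4), so (23/667) = −(667/23).
Reduce top mod 23: now compute (0/23).
Top reduces to 0: gcd > 1, so the symbol is 0.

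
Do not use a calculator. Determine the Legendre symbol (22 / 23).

-1

Pull out 2: since 23 ≡ 7 (mod 8), (2/23) = +1.
Reciprocity: 11 ≡ 3 and 23 ≡ 3 (mod 4), so (11/23) = −(23/11).
Reduce top mod 11: now compute (1/11).
Reached (1/11) = 1. Collecting the sign flips along the way, the symbol is -1.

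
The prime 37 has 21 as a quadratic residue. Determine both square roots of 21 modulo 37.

13, 24

37 ≡ 1 (mod 4), so we find a root by search.
Trying successive values, 13² = 169 ≡ 21 (mod 37). The other root is 37 − 13 = 24.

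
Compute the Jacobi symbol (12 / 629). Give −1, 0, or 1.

-1

Pull out 2^2: since 629 ≡ 5 (mod 8), (2/629) = -1, so (2/629)^2 = +1.
Reciprocity: 3 ≡ 3 and 629 ≡ 1 (mod 4), so (3/629) = +(629/3).
Reduce top mod 3: now compute (2/3).
Pull out 2: since 3 ≡ 3 (mod 8), (2/3) = -1.
Reached (1/3) = 1. Collecting the sign flips along the way, the symbol is -1.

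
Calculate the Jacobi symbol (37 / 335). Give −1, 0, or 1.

-1

Reciprocity: 37 ≡ 1 and 335 ≡ 3 (mod 4), so (37/335) = +(335/37).
Reduce top mod 37: now compute (2/37).
Pull out 2: since 37 ≡ 5 (mod 8), (2/37) = -1.
Reached (1/37) = 1. Collecting the sign flips along the way, the symbol is -1.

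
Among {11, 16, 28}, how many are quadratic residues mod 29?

(11/29) = -1 → non-residue.
(16/29) = +1 → QR.
(28/29) = +1 → QR.
Total quadratic residues among the 3: 2.

2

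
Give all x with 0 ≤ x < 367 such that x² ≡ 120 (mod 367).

75, 292

Since 367 ≡ 3 (mod 4), a square root of 120 is 120^((367+1)/4) = 120^92 mod 367.
Repeated squaring: 120^2≡87, 120^4≡229, 120^8≡327, 120^16≡132, 120^32≡175, 120^64≡164 (mod 367).
120^92 = 120^(64+16+8+4) ≡ 292 (mod 367).
Check: 292² = 85264 ≡ 120 (mod 367). The two roots are 75 and 292.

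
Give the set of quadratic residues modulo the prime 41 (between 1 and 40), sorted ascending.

1, 2, 4, 5, 8, 9, 10, 16, 18, 20, 21, 23, 25, 31, 32, 33, 36, 37, 39, 40

Square k = 1,…,20 (k and 41−k give the same square):
1²=1, 2²=4, 3²=9, 4²=16, 5²=25, 6²=36, 7²≡8, 8²≡23, 9²≡40, 10²≡18, 11²≡39, 12²≡21, 13²≡5, 14²≡32, 15²≡20, 16²≡10, 17²≡2, 18²≡37, 19²≡33, 20²≡31 (mod 41).
So the quadratic residues mod 41 are {1, 2, 4, 5, 8, 9, 10, 16, 18, 20, 21, 23, 25, 31, 32, 33, 36, 37, 39, 40}.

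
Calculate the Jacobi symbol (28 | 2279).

Pull out 2^2: since 2279 ≡ 7 (mod 8), (2/2279) = +1, so (2/2279)^2 = +1.
Reciprocity: 7 ≡ 3 and 2279 ≡ 3 (mod 4), so (7/2279) = −(2279/7).
Reduce top mod 7: now compute (4/7).
Pull out 2^2: since 7 ≡ 7 (mod 8), (2/7) = +1, so (2/7)^2 = +1.
Reached (1/7) = 1. Collecting the sign flips along the way, the symbol is -1.

-1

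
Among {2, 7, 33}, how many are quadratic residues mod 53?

1

(2/53) = -1 → non-residue.
(7/53) = +1 → QR.
(33/53) = -1 → non-residue.
Total quadratic residues among the 3: 1.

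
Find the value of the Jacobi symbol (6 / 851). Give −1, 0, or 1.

Pull out 2: since 851 ≡ 3 (mod 8), (2/851) = -1.
Reciprocity: 3 ≡ 3 and 851 ≡ 3 (mod 4), so (3/851) = −(851/3).
Reduce top mod 3: now compute (2/3).
Pull out 2: since 3 ≡ 3 (mod 8), (2/3) = -1.
Reached (1/3) = 1. Collecting the sign flips along the way, the symbol is -1.

-1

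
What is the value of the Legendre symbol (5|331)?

1

Reciprocity: 5 ≡ 1 and 331 ≡ 3 (mod 4), so (5/331) = +(331/5).
Reduce top mod 5: now compute (1/5).
Reached (1/5) = 1. Collecting the sign flips along the way, the symbol is +1.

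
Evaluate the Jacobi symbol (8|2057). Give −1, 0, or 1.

Pull out 2^3: since 2057 ≡ 1 (mod 8), (2/2057) = +1, so (2/2057)^3 = +1.
Reached (1/2057) = 1. Collecting the sign flips along the way, the symbol is +1.

1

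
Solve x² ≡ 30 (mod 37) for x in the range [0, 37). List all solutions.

37 ≡ 1 (mod 4), so we find a root by search.
Trying successive values, 17² = 289 ≡ 30 (mod 37). The other root is 37 − 17 = 20.

17, 20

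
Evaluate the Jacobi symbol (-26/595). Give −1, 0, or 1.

1

First reduce: -26 ≡ 569 (mod 595).
Reciprocity: 569 ≡ 1 and 595 ≡ 3 (mod 4), so (569/595) = +(595/569).
Reduce top mod 569: now compute (26/569).
Pull out 2: since 569 ≡ 1 (mod 8), (2/569) = +1.
Reciprocity: 13 ≡ 1 and 569 ≡ 1 (mod 4), so (13/569) = +(569/13).
Reduce top mod 13: now compute (10/13).
Pull out 2: since 13 ≡ 5 (mod 8), (2/13) = -1.
Reciprocity: 5 ≡ 1 and 13 ≡ 1 (mod 4), so (5/13) = +(13/5).
Reduce top mod 5: now compute (3/5).
Reciprocity: 3 ≡ 3 and 5 ≡ 1 (mod 4), so (3/5) = +(5/3).
Reduce top mod 3: now compute (2/3).
Pull out 2: since 3 ≡ 3 (mod 8), (2/3) = -1.
Reached (1/3) = 1. Collecting the sign flips along the way, the symbol is +1.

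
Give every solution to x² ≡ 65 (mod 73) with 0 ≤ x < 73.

24, 49

73 ≡ 1 (mod 4), so we find a root by search.
Trying successive values, 24² = 576 ≡ 65 (mod 73). The other root is 73 − 24 = 49.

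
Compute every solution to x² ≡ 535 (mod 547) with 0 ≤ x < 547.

Since 547 ≡ 3 (mod 4), a square root of 535 is 535^((547+1)/4) = 535^137 mod 547.
Repeated squaring: 535^2≡144, 535^4≡497, 535^8≡312, 535^16≡525, 535^32≡484, 535^64≡140, 535^128≡455 (mod 547).
535^137 = 535^(128+8+1) ≡ 385 (mod 547).
Check: 385² = 148225 ≡ 535 (mod 547). The two roots are 162 and 385.

162, 385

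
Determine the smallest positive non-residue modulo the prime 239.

(2/239) = +1, so 2 is a residue.
(3/239) = +1, so 3 is a residue.
(4/239) = +1, so 4 is a residue.
(5/239) = +1, so 5 is a residue.
(6/239) = +1, so 6 is a residue.
(7/239) = −1, so 7 is the smallest positive non-residue mod 239.

7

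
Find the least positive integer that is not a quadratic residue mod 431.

7

(2/431) = +1, so 2 is a residue.
(3/431) = +1, so 3 is a residue.
(4/431) = +1, so 4 is a residue.
(5/431) = +1, so 5 is a residue.
(6/431) = +1, so 6 is a residue.
(7/431) = −1, so 7 is the smallest positive non-residue mod 431.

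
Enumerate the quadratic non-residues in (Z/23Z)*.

Square k = 1,…,11 (k and 23−k give the same square):
1²=1, 2²=4, 3²=9, 4²=16, 5²≡2, 6²≡13, 7²≡3, 8²≡18, 9²≡12, 10²≡8, 11²≡6 (mod 23).
The residues are {1, 2, 3, 4, 6, 8, 9, 12, 13, 16, 18}; the non-residues are the remaining 11 nonzero classes.

5, 7, 10, 11, 14, 15, 17, 19, 20, 21, 22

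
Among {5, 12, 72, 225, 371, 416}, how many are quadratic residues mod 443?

(5/443) = -1 → non-residue.
(12/443) = +1 → QR.
(72/443) = -1 → non-residue.
(225/443) = +1 → QR.
(371/443) = +1 → QR.
(416/443) = -1 → non-residue.
Total quadratic residues among the 6: 3.

3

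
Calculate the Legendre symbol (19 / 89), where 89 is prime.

-1

Reciprocity: 19 ≡ 3 and 89 ≡ 1 (mod 4), so (19/89) = +(89/19).
Reduce top mod 19: now compute (13/19).
Reciprocity: 13 ≡ 1 and 19 ≡ 3 (mod 4), so (13/19) = +(19/13).
Reduce top mod 13: now compute (6/13).
Pull out 2: since 13 ≡ 5 (mod 8), (2/13) = -1.
Reciprocity: 3 ≡ 3 and 13 ≡ 1 (mod 4), so (3/13) = +(13/3).
Reduce top mod 3: now compute (1/3).
Reached (1/3) = 1. Collecting the sign flips along the way, the symbol is -1.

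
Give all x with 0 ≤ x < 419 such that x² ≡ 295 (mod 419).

Since 419 ≡ 3 (mod 4), a square root of 295 is 295^((419+1)/4) = 295^105 mod 419.
Repeated squaring: 295^2≡292, 295^4≡207, 295^8≡111, 295^16≡170, 295^32≡408, 295^64≡121 (mod 419).
295^105 = 295^(64+32+8+1) ≡ 366 (mod 419).
Check: 366² = 133956 ≡ 295 (mod 419). The two roots are 53 and 366.

53, 366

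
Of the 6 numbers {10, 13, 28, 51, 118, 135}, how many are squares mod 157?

(10/157) = +1 → QR.
(13/157) = +1 → QR.
(28/157) = -1 → non-residue.
(51/157) = +1 → QR.
(118/157) = +1 → QR.
(135/157) = -1 → non-residue.
Total quadratic residues among the 6: 4.

4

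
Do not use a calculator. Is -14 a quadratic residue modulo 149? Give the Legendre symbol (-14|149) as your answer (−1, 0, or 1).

-1

Euler's criterion: (-14/149) ≡ 135^74 (mod 149).
135^2 ≡ 47 (mod 149)
135^4 ≡ 123 (mod 149)
135^8 ≡ 80 (mod 149)
135^16 ≡ 142 (mod 149)
135^32 ≡ 49 (mod 149)
135^64 ≡ 17 (mod 149)
135^74 = 135^(64+8+2) ≡ 148 (mod 149).
Result is 148 ≡ −1, so (-14/149) = −1.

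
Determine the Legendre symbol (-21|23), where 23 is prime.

1

First reduce: -21 ≡ 2 (mod 23).
Pull out 2: since 23 ≡ 7 (mod 8), (2/23) = +1.
Reached (1/23) = 1. Collecting the sign flips along the way, the symbol is +1.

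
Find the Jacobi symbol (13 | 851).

-1

Reciprocity: 13 ≡ 1 and 851 ≡ 3 (mod 4), so (13/851) = +(851/13).
Reduce top mod 13: now compute (6/13).
Pull out 2: since 13 ≡ 5 (mod 8), (2/13) = -1.
Reciprocity: 3 ≡ 3 and 13 ≡ 1 (mod 4), so (3/13) = +(13/3).
Reduce top mod 3: now compute (1/3).
Reached (1/3) = 1. Collecting the sign flips along the way, the symbol is -1.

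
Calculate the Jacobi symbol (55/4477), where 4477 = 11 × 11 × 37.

0

Reciprocity: 55 ≡ 3 and 4477 ≡ 1 (mod 4), so (55/4477) = +(4477/55).
Reduce top mod 55: now compute (22/55).
Pull out 2: since 55 ≡ 7 (mod 8), (2/55) = +1.
Reciprocity: 11 ≡ 3 and 55 ≡ 3 (mod 4), so (11/55) = −(55/11).
Reduce top mod 11: now compute (0/11).
Top reduces to 0: gcd > 1, so the symbol is 0.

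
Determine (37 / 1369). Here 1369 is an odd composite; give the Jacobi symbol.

0

Reciprocity: 37 ≡ 1 and 1369 ≡ 1 (mod 4), so (37/1369) = +(1369/37).
Reduce top mod 37: now compute (0/37).
Top reduces to 0: gcd > 1, so the symbol is 0.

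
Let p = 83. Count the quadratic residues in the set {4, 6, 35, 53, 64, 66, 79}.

(4/83) = +1 → QR.
(6/83) = -1 → non-residue.
(35/83) = -1 → non-residue.
(53/83) = -1 → non-residue.
(64/83) = +1 → QR.
(66/83) = -1 → non-residue.
(79/83) = -1 → non-residue.
Total quadratic residues among the 7: 2.

2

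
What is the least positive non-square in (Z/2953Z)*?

(2/2953) = +1, so 2 is a residue.
(3/2953) = +1, so 3 is a residue.
(4/2953) = +1, so 4 is a residue.
(5/2953) = −1, so 5 is the smallest positive non-residue mod 2953.

5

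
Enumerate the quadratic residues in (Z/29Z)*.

1,4,5,6,7,9,13,16,20,22,23,24,25,28

Square k = 1,…,14 (k and 29−k give the same square):
1²=1, 2²=4, 3²=9, 4²=16, 5²=25, 6²≡7, 7²≡20, 8²≡6, 9²≡23, 10²≡13, 11²≡5, 12²≡28, 13²≡24, 14²≡22 (mod 29).
So the quadratic residues mod 29 are {1, 4, 5, 6, 7, 9, 13, 16, 20, 22, 23, 24, 25, 28}.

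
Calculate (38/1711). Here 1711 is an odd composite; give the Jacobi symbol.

Pull out 2: since 1711 ≡ 7 (mod 8), (2/1711) = +1.
Reciprocity: 19 ≡ 3 and 1711 ≡ 3 (mod 4), so (19/1711) = −(1711/19).
Reduce top mod 19: now compute (1/19).
Reached (1/19) = 1. Collecting the sign flips along the way, the symbol is -1.

-1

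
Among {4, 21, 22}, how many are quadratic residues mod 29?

2

(4/29) = +1 → QR.
(21/29) = -1 → non-residue.
(22/29) = +1 → QR.
Total quadratic residues among the 3: 2.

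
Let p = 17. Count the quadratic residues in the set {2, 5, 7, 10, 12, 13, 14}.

(2/17) = +1 → QR.
(5/17) = -1 → non-residue.
(7/17) = -1 → non-residue.
(10/17) = -1 → non-residue.
(12/17) = -1 → non-residue.
(13/17) = +1 → QR.
(14/17) = -1 → non-residue.
Total quadratic residues among the 7: 2.

2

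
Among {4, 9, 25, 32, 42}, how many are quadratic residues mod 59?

3

(4/59) = +1 → QR.
(9/59) = +1 → QR.
(25/59) = +1 → QR.
(32/59) = -1 → non-residue.
(42/59) = -1 → non-residue.
Total quadratic residues among the 5: 3.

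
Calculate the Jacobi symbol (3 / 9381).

Reciprocity: 3 ≡ 3 and 9381 ≡ 1 (mod 4), so (3/9381) = +(9381/3).
Reduce top mod 3: now compute (0/3).
Top reduces to 0: gcd > 1, so the symbol is 0.

0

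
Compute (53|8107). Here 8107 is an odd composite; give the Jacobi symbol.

Reciprocity: 53 ≡ 1 and 8107 ≡ 3 (mod 4), so (53/8107) = +(8107/53).
Reduce top mod 53: now compute (51/53).
Reciprocity: 51 ≡ 3 and 53 ≡ 1 (mod 4), so (51/53) = +(53/51).
Reduce top mod 51: now compute (2/51).
Pull out 2: since 51 ≡ 3 (mod 8), (2/51) = -1.
Reached (1/51) = 1. Collecting the sign flips along the way, the symbol is -1.

-1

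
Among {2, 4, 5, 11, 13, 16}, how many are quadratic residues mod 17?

4

(2/17) = +1 → QR.
(4/17) = +1 → QR.
(5/17) = -1 → non-residue.
(11/17) = -1 → non-residue.
(13/17) = +1 → QR.
(16/17) = +1 → QR.
Total quadratic residues among the 6: 4.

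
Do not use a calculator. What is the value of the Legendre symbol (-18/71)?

First reduce: -18 ≡ 53 (mod 71).
Reciprocity: 53 ≡ 1 and 71 ≡ 3 (mod 4), so (53/71) = +(71/53).
Reduce top mod 53: now compute (18/53).
Pull out 2: since 53 ≡ 5 (mod 8), (2/53) = -1.
Reciprocity: 9 ≡ 1 and 53 ≡ 1 (mod 4), so (9/53) = +(53/9).
Reduce top mod 9: now compute (8/9).
Pull out 2^3: since 9 ≡ 1 (mod 8), (2/9) = +1, so (2/9)^3 = +1.
Reached (1/9) = 1. Collecting the sign flips along the way, the symbol is -1.

-1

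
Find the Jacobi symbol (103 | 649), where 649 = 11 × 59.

-1

Reciprocity: 103 ≡ 3 and 649 ≡ 1 (mod 4), so (103/649) = +(649/103).
Reduce top mod 103: now compute (31/103).
Reciprocity: 31 ≡ 3 and 103 ≡ 3 (mod 4), so (31/103) = −(103/31).
Reduce top mod 31: now compute (10/31).
Pull out 2: since 31 ≡ 7 (mod 8), (2/31) = +1.
Reciprocity: 5 ≡ 1 and 31 ≡ 3 (mod 4), so (5/31) = +(31/5).
Reduce top mod 5: now compute (1/5).
Reached (1/5) = 1. Collecting the sign flips along the way, the symbol is -1.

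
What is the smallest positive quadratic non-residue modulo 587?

2

(2/587) = −1, so 2 is the smallest positive non-residue mod 587.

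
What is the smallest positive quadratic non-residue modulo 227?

(2/227) = −1, so 2 is the smallest positive non-residue mod 227.

2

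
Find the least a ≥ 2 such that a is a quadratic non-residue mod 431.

7

(2/431) = +1, so 2 is a residue.
(3/431) = +1, so 3 is a residue.
(4/431) = +1, so 4 is a residue.
(5/431) = +1, so 5 is a residue.
(6/431) = +1, so 6 is a residue.
(7/431) = −1, so 7 is the smallest positive non-residue mod 431.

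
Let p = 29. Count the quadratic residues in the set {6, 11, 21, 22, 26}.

(6/29) = +1 → QR.
(11/29) = -1 → non-residue.
(21/29) = -1 → non-residue.
(22/29) = +1 → QR.
(26/29) = -1 → non-residue.
Total quadratic residues among the 5: 2.

2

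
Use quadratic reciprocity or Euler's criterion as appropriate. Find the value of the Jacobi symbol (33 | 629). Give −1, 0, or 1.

1

Reciprocity: 33 ≡ 1 and 629 ≡ 1 (mod 4), so (33/629) = +(629/33).
Reduce top mod 33: now compute (2/33).
Pull out 2: since 33 ≡ 1 (mod 8), (2/33) = +1.
Reached (1/33) = 1. Collecting the sign flips along the way, the symbol is +1.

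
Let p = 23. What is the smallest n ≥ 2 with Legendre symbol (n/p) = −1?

5

(2/23) = +1, so 2 is a residue.
(3/23) = +1, so 3 is a residue.
(4/23) = +1, so 4 is a residue.
(5/23) = −1, so 5 is the smallest positive non-residue mod 23.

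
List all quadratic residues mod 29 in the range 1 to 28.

Square k = 1,…,14 (k and 29−k give the same square):
1²=1, 2²=4, 3²=9, 4²=16, 5²=25, 6²≡7, 7²≡20, 8²≡6, 9²≡23, 10²≡13, 11²≡5, 12²≡28, 13²≡24, 14²≡22 (mod 29).
So the quadratic residues mod 29 are {1, 4, 5, 6, 7, 9, 13, 16, 20, 22, 23, 24, 25, 28}.

1 4 5 6 7 9 13 16 20 22 23 24 25 28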